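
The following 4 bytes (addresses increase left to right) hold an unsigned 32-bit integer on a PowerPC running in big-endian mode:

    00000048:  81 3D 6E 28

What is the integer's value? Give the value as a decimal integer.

Big-endian stores the most-significant byte at the lowest address.
The bytes are already most-significant first: 0x813D6E28.
0x813D6E28 = 2168286760.

2168286760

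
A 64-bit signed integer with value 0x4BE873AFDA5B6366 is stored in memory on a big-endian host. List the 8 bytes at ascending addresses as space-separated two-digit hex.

Split into bytes (most-significant first): 4B E8 73 AF DA 5B 63 66.
Big-endian stores the most-significant byte at the lowest address.
So the memory order matches the most-significant-first order: 4B E8 73 AF DA 5B 63 66.

4B E8 73 AF DA 5B 63 66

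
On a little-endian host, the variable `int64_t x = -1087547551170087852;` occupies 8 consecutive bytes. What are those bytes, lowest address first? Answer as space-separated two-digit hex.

54 34 29 A8 43 41 E8 F0

Two's complement of -1087547551170087852 in 64 bits: 1087547551170087852 = 0x0F17BEBC57D6CBAC; invert → 0xF0E84143A8293453; add 1 → 0xF0E84143A8293454.
Split into bytes (most-significant first): F0 E8 41 43 A8 29 34 54.
Little-endian: lowest address holds the least-significant byte.
So at ascending addresses the bytes are 54 34 29 A8 43 41 E8 F0.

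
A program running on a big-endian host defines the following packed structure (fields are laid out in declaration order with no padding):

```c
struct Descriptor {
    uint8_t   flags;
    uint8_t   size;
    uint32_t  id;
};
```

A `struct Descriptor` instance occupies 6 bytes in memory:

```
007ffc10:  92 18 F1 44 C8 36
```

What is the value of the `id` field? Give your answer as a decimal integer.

4047816758

`id` follows `flags` (1 B), `size` (1 B), so it starts at offset 1 + 1 = 2 and occupies 4 bytes.
Bytes at offsets 2..5: F1 44 C8 36.
Big-endian stores the most-significant byte at the lowest address.
The bytes are already most-significant first: 0xF144C836.
0xF144C836 = 4047816758.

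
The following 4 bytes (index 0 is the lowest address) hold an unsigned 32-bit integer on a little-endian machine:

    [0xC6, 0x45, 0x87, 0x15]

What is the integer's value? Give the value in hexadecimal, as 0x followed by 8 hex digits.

In little-endian order the low byte comes first in memory.
Reassemble most-significant byte first: 15 87 45 C6 → 0x158745C6.

0x158745C6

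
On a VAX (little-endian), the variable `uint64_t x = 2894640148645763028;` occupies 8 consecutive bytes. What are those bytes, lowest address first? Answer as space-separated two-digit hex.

2894640148645763028 in hexadecimal, padded to 64 bits, is 0x282BD3E0F49D57D4.
Split into bytes (most-significant first): 28 2B D3 E0 F4 9D 57 D4.
Little-endian stores the least-significant byte at the lowest address.
So at ascending addresses the bytes are D4 57 9D F4 E0 D3 2B 28.

D4 57 9D F4 E0 D3 2B 28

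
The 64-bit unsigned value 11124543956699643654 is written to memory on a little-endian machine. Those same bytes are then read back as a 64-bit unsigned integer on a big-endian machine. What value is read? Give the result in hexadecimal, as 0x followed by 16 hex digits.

0x06FF4CCBC951629A

11124543956699643654 in 64-bit hexadecimal is 0x9A6251C9CB4CFF06.
Stored little-endian, the bytes at ascending addresses are 06 FF 4C CB C9 51 62 9A.
Read back as big-endian, the last byte is least significant, giving 0x06FF4CCBC951629A.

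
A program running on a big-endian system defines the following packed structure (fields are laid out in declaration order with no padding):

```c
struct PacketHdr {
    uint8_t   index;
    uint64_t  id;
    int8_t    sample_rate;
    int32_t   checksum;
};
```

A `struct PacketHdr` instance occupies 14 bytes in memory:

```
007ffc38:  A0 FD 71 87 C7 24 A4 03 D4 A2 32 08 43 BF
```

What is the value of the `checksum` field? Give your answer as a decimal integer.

839402431

`checksum` follows `index` (1 B), `id` (8 B), `sample_rate` (1 B), so it starts at offset 1 + 8 + 1 = 10 and occupies 4 bytes.
Bytes at offsets 10..13: 32 08 43 BF.
Big-endian: lowest address holds the most-significant byte.
The bytes are already most-significant first: 0x320843BF.
0x320843BF = 839402431.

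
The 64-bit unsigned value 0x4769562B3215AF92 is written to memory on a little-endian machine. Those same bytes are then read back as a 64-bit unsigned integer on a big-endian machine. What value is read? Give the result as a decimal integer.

Stored little-endian, the bytes at ascending addresses are 92 AF 15 32 2B 56 69 47.
Read back as big-endian, the last byte is least significant, giving 0x92AF15322B566947.
0x92AF15322B566947 = 10569690155681474887.

10569690155681474887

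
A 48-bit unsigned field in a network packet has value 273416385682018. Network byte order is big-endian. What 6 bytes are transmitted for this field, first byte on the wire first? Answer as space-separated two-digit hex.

F8 AB B6 8B 5A 62

273416385682018 in hexadecimal, padded to 48 bits, is 0xF8ABB68B5A62.
Split into bytes (most-significant first): F8 AB B6 8B 5A 62.
Big-endian stores the most-significant byte at the lowest address.
So the memory order matches the most-significant-first order: F8 AB B6 8B 5A 62.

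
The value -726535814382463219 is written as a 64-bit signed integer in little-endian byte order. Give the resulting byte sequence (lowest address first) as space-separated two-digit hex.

Two's complement of -726535814382463219 in 64 bits: 726535814382463219 = 0x0A152C794CDDA8F3; invert → 0xF5EAD386B322570C; add 1 → 0xF5EAD386B322570D.
Split into bytes (most-significant first): F5 EA D3 86 B3 22 57 0D.
In little-endian order the low byte comes first in memory.
So at ascending addresses the bytes are 0D 57 22 B3 86 D3 EA F5.

0D 57 22 B3 86 D3 EA F5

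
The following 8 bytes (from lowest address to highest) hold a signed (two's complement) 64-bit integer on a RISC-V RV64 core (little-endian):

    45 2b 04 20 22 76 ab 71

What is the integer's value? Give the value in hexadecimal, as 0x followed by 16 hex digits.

0x71AB762220042B45

Little-endian: lowest address holds the least-significant byte.
Reassemble most-significant byte first: 71 AB 76 22 20 04 2B 45 → 0x71AB762220042B45.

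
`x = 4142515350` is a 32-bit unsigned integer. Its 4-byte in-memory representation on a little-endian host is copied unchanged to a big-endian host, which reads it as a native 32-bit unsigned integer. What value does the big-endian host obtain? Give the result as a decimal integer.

4142515350 in 32-bit hexadecimal is 0xF6E9C496.
Stored little-endian, the bytes at ascending addresses are 96 C4 E9 F6.
Read back as big-endian, the last byte is least significant, giving 0x96C4E9F6.
0x96C4E9F6 = 2529487350.

2529487350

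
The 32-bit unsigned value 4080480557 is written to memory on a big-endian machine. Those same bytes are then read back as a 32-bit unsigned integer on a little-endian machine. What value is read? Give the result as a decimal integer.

4080480557 in 32-bit hexadecimal is 0xF337312D.
Stored big-endian, the bytes at ascending addresses are F3 37 31 2D.
Read back as little-endian, the first byte is least significant, giving 0x2D3137F3.
0x2D3137F3 = 758200307.

758200307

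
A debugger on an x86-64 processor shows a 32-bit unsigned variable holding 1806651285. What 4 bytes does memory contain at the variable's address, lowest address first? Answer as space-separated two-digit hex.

95 4F AF 6B

1806651285 in hexadecimal, padded to 32 bits, is 0x6BAF4F95.
Split into bytes (most-significant first): 6B AF 4F 95.
In little-endian order the low byte comes first in memory.
So at ascending addresses the bytes are 95 4F AF 6B.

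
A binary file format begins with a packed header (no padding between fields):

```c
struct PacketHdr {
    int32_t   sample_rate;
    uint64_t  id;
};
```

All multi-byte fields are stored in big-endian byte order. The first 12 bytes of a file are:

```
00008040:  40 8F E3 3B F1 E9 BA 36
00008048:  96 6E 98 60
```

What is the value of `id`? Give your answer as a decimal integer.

17431668576329046112

`id` follows `sample_rate` (4 bytes), so it starts at byte offset 4 and occupies 8 bytes.
Bytes at offsets 4..11: F1 E9 BA 36 96 6E 98 60.
Big-endian: lowest address holds the most-significant byte.
The bytes are already most-significant first: 0xF1E9BA36966E9860.
0xF1E9BA36966E9860 = 17431668576329046112.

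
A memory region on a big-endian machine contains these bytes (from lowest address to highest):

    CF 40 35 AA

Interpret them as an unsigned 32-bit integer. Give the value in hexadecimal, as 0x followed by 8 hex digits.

0xCF4035AA

Big-endian: lowest address holds the most-significant byte.
The bytes are already most-significant first: 0xCF4035AA.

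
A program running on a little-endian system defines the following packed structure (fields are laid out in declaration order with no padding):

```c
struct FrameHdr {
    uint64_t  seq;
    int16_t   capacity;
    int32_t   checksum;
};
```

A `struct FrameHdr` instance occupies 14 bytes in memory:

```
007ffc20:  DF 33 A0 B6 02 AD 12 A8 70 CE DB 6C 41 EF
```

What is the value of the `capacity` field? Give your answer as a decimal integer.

-12688

`capacity` follows `seq` (8 bytes), so it starts at byte offset 8 and occupies 2 bytes.
Bytes at offsets 8..9: 70 CE.
Little-endian: lowest address holds the least-significant byte.
Reassemble most-significant byte first: CE 70 → 0xCE70.
Top bit is set, so as a signed 16-bit value this is 0xCE70 − 2^16 = -12688.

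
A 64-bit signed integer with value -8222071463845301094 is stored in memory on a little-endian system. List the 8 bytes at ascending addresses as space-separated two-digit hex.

Two's complement of -8222071463845301094 in 64 bits: 8222071463845301094 = 0x721AAA6F18600B66; invert → 0x8DE55590E79FF499; add 1 → 0x8DE55590E79FF49A.
Split into bytes (most-significant first): 8D E5 55 90 E7 9F F4 9A.
Little-endian: lowest address holds the least-significant byte.
So at ascending addresses the bytes are 9A F4 9F E7 90 55 E5 8D.

9A F4 9F E7 90 55 E5 8D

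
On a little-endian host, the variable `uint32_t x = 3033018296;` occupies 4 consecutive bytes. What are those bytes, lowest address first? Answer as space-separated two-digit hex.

3033018296 in hexadecimal, padded to 32 bits, is 0xB4C82FB8.
Split into bytes (most-significant first): B4 C8 2F B8.
In little-endian order the low byte comes first in memory.
So at ascending addresses the bytes are B8 2F C8 B4.

B8 2F C8 B4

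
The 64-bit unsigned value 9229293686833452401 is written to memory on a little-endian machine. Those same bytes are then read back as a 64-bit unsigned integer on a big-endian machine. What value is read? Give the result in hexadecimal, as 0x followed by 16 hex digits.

0x71957693B5091580

9229293686833452401 in 64-bit hexadecimal is 0x801509B593769571.
Stored little-endian, the bytes at ascending addresses are 71 95 76 93 B5 09 15 80.
Read back as big-endian, the last byte is least significant, giving 0x71957693B5091580.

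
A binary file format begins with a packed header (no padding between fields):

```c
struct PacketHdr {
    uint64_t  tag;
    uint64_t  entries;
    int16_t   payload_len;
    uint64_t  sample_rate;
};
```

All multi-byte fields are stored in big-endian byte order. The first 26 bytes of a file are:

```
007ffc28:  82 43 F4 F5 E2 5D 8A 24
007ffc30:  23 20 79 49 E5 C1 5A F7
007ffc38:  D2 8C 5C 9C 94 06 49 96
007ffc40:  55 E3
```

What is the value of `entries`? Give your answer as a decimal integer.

2531156348876446455

`entries` follows `tag` (8 bytes), so it starts at byte offset 8 and occupies 8 bytes.
Bytes at offsets 8..15: 23 20 79 49 E5 C1 5A F7.
In big-endian order the high byte comes first in memory.
The bytes are already most-significant first: 0x23207949E5C15AF7.
0x23207949E5C15AF7 = 2531156348876446455.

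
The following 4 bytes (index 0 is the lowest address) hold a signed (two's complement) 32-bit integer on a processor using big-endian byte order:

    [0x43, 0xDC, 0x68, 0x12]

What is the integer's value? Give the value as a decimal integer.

1138518034

Big-endian stores the most-significant byte at the lowest address.
The bytes are already most-significant first: 0x43DC6812.
0x43DC6812 = 1138518034.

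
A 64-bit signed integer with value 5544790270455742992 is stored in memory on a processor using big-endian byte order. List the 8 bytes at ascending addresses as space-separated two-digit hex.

4C F3 0D 5F 98 8E 82 10

5544790270455742992 in hexadecimal, padded to 64 bits, is 0x4CF30D5F988E8210.
Split into bytes (most-significant first): 4C F3 0D 5F 98 8E 82 10.
Big-endian stores the most-significant byte at the lowest address.
So the memory order matches the most-significant-first order: 4C F3 0D 5F 98 8E 82 10.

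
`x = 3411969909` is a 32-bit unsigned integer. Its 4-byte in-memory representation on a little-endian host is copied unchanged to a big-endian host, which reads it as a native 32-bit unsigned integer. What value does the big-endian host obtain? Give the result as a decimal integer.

1971805899

3411969909 in 32-bit hexadecimal is 0xCB5E8775.
Stored little-endian, the bytes at ascending addresses are 75 87 5E CB.
Read back as big-endian, the last byte is least significant, giving 0x75875ECB.
0x75875ECB = 1971805899.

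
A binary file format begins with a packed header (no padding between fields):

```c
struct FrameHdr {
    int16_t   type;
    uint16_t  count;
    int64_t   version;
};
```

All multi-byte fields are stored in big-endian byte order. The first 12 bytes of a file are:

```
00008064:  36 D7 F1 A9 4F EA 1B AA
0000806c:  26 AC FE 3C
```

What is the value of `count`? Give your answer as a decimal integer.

61865

`count` follows `type` (2 bytes), so it starts at byte offset 2 and occupies 2 bytes.
Bytes at offsets 2..3: F1 A9.
Big-endian: lowest address holds the most-significant byte.
The bytes are already most-significant first: 0xF1A9.
0xF1A9 = 61865.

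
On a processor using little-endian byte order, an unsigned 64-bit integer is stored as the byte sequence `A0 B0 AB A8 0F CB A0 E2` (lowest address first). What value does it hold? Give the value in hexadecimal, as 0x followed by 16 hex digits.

In little-endian order the low byte comes first in memory.
Reassemble most-significant byte first: E2 A0 CB 0F A8 AB B0 A0 → 0xE2A0CB0FA8ABB0A0.

0xE2A0CB0FA8ABB0A0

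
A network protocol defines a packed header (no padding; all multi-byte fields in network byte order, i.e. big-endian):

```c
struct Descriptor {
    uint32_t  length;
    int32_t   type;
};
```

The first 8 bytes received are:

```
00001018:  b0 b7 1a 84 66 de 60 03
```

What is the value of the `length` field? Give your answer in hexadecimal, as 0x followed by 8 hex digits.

0xB0B71A84

`length` is the first field, at byte offset 0, occupying 4 bytes.
Bytes at offsets 0..3: B0 B7 1A 84.
In big-endian order the high byte comes first in memory.
The bytes are already most-significant first: 0xB0B71A84.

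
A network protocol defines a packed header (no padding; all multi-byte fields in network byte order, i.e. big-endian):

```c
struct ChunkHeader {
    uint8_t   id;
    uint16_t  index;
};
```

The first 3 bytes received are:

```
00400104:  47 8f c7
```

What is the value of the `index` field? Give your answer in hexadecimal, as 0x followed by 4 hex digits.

0x8FC7

`index` follows `id` (1 byte), so it starts at byte offset 1 and occupies 2 bytes.
Bytes at offsets 1..2: 8F C7.
In big-endian order the high byte comes first in memory.
The bytes are already most-significant first: 0x8FC7.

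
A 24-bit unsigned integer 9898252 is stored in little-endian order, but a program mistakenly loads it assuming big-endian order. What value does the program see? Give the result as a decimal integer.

9898252 in 24-bit hexadecimal is 0x97090C.
Stored little-endian, the bytes at ascending addresses are 0C 09 97.
Read back as big-endian, the last byte is least significant, giving 0x0C0997.
0x0C0997 = 788887.

788887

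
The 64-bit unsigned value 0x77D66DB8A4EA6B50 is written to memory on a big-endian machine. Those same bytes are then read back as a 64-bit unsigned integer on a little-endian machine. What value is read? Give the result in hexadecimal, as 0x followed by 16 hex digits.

0x506BEAA4B86DD677

Stored big-endian, the bytes at ascending addresses are 77 D6 6D B8 A4 EA 6B 50.
Read back as little-endian, the first byte is least significant, giving 0x506BEAA4B86DD677.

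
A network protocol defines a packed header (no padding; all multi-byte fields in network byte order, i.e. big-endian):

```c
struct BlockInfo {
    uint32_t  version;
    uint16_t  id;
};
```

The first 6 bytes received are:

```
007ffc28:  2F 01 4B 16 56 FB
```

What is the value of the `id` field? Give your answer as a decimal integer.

`id` follows `version` (4 bytes), so it starts at byte offset 4 and occupies 2 bytes.
Bytes at offsets 4..5: 56 FB.
Big-endian stores the most-significant byte at the lowest address.
The bytes are already most-significant first: 0x56FB.
0x56FB = 22267.

22267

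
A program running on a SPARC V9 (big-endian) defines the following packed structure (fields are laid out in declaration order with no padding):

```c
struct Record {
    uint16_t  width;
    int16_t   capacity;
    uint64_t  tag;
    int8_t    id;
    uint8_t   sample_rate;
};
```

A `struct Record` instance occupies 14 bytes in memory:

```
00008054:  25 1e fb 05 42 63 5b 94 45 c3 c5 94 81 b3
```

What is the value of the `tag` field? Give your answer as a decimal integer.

`tag` follows `width` (2 B), `capacity` (2 B), so it starts at offset 2 + 2 = 4 and occupies 8 bytes.
Bytes at offsets 4..11: 42 63 5B 94 45 C3 C5 94.
Big-endian: lowest address holds the most-significant byte.
The bytes are already most-significant first: 0x42635B9445C3C594.
0x42635B9445C3C594 = 4783767921581344148.

4783767921581344148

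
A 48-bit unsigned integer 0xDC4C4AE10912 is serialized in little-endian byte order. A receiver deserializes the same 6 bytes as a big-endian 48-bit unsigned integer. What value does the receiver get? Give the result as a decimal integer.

Stored little-endian, the bytes at ascending addresses are 12 09 E1 4A 4C DC.
Read back as big-endian, the last byte is least significant, giving 0x1209E14A4CDC.
0x1209E14A4CDC = 19833643748572.

19833643748572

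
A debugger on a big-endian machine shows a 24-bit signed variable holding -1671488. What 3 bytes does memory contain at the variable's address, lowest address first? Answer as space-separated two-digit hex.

Two's complement of -1671488 in 24 bits: 1671488 = 0x198140; invert → 0xE67EBF; add 1 → 0xE67EC0.
Split into bytes (most-significant first): E6 7E C0.
Big-endian: lowest address holds the most-significant byte.
So the memory order matches the most-significant-first order: E6 7E C0.

E6 7E C0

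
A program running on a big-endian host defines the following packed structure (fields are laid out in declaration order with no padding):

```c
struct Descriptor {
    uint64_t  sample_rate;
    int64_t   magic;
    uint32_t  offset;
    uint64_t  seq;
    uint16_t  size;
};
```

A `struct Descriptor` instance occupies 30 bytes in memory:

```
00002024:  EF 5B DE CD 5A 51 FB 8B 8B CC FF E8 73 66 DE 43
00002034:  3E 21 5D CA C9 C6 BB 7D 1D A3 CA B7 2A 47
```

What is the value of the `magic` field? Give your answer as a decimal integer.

`magic` follows `sample_rate` (8 bytes), so it starts at byte offset 8 and occupies 8 bytes.
Bytes at offsets 8..15: 8B CC FF E8 73 66 DE 43.
In big-endian order the high byte comes first in memory.
The bytes are already most-significant first: 0x8BCCFFE87366DE43.
Top bit is set, so as a signed 64-bit value this is 0x8BCCFFE87366DE43 − 2^64 = -8373036233354977725.

-8373036233354977725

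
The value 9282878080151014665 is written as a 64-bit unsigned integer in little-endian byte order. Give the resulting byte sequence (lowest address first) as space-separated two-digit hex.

9282878080151014665 in hexadecimal, padded to 64 bits, is 0x80D3686E5CA94D09.
Split into bytes (most-significant first): 80 D3 68 6E 5C A9 4D 09.
Little-endian stores the least-significant byte at the lowest address.
So at ascending addresses the bytes are 09 4D A9 5C 6E 68 D3 80.

09 4D A9 5C 6E 68 D3 80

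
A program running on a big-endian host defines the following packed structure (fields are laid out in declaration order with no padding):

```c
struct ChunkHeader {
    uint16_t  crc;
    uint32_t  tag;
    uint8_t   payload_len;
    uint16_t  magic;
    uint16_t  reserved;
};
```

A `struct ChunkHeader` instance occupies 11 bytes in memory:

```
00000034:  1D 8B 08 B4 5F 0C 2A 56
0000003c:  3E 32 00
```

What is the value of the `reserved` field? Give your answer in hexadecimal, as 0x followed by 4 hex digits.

0x3200

`reserved` follows `crc` (2 B), `tag` (4 B), `payload_len` (1 B), `magic` (2 B), so it starts at offset 2 + 4 + 1 + 2 = 9 and occupies 2 bytes.
Bytes at offsets 9..10: 32 00.
Big-endian: lowest address holds the most-significant byte.
The bytes are already most-significant first: 0x3200.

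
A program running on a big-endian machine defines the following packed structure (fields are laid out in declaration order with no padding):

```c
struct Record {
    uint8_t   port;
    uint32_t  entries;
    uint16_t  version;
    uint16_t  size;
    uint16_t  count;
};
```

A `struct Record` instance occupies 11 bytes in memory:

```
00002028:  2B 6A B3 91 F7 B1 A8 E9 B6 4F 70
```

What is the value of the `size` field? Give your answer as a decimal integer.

59830

`size` follows `port` (1 B), `entries` (4 B), `version` (2 B), so it starts at offset 1 + 4 + 2 = 7 and occupies 2 bytes.
Bytes at offsets 7..8: E9 B6.
In big-endian order the high byte comes first in memory.
The bytes are already most-significant first: 0xE9B6.
0xE9B6 = 59830.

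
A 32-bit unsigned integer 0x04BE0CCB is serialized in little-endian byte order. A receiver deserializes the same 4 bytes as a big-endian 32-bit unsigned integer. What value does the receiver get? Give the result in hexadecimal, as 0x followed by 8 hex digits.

0xCB0CBE04

Stored little-endian, the bytes at ascending addresses are CB 0C BE 04.
Read back as big-endian, the last byte is least significant, giving 0xCB0CBE04.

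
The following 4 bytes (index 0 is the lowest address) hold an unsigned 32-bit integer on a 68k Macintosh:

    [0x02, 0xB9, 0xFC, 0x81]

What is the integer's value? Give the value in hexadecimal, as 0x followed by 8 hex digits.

0x02B9FC81

Big-endian: lowest address holds the most-significant byte.
The bytes are already most-significant first: 0x02B9FC81.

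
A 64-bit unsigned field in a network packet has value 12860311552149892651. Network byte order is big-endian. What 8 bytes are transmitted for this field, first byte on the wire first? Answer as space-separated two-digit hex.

B2 79 01 38 46 BF 2E 2B

12860311552149892651 in hexadecimal, padded to 64 bits, is 0xB279013846BF2E2B.
Split into bytes (most-significant first): B2 79 01 38 46 BF 2E 2B.
Big-endian: lowest address holds the most-significant byte.
So the memory order matches the most-significant-first order: B2 79 01 38 46 BF 2E 2B.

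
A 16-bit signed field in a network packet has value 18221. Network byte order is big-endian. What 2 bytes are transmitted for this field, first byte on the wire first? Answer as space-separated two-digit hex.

47 2D

18221 in hexadecimal, padded to 16 bits, is 0x472D.
Split into bytes (most-significant first): 47 2D.
Big-endian: lowest address holds the most-significant byte.
So the memory order matches the most-significant-first order: 47 2D.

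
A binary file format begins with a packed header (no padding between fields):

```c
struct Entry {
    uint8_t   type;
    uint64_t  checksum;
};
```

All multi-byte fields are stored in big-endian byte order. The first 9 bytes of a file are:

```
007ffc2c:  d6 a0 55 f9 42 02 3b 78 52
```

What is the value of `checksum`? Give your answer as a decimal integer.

`checksum` follows `type` (1 byte), so it starts at byte offset 1 and occupies 8 bytes.
Bytes at offsets 1..8: A0 55 F9 42 02 3B 78 52.
Big-endian stores the most-significant byte at the lowest address.
The bytes are already most-significant first: 0xA055F942023B7852.
0xA055F942023B7852 = 11553414480989485138.

11553414480989485138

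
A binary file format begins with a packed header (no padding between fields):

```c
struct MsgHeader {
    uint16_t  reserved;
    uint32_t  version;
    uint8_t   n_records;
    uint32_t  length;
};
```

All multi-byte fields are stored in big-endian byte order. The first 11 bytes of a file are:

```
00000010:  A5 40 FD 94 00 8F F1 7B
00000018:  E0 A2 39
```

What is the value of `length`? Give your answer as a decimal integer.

`length` follows `reserved` (2 B), `version` (4 B), `n_records` (1 B), so it starts at offset 2 + 4 + 1 = 7 and occupies 4 bytes.
Bytes at offsets 7..10: 7B E0 A2 39.
In big-endian order the high byte comes first in memory.
The bytes are already most-significant first: 0x7BE0A239.
0x7BE0A239 = 2078319161.

2078319161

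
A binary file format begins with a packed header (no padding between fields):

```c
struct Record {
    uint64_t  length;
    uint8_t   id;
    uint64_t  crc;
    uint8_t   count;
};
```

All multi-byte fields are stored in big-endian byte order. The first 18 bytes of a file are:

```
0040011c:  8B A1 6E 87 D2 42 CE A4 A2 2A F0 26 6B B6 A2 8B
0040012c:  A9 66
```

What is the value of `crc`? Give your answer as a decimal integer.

`crc` follows `length` (8 B), `id` (1 B), so it starts at offset 8 + 1 = 9 and occupies 8 bytes.
Bytes at offsets 9..16: 2A F0 26 6B B6 A2 8B A9.
Big-endian: lowest address holds the most-significant byte.
The bytes are already most-significant first: 0x2AF0266BB6A28BA9.
0x2AF0266BB6A28BA9 = 3094015188070992809.

3094015188070992809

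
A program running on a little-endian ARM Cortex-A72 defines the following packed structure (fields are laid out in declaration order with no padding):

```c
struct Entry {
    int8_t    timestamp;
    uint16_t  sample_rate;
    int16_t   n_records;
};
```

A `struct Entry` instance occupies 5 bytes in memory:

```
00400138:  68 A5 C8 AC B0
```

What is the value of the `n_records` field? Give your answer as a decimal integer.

-20308

`n_records` follows `timestamp` (1 B), `sample_rate` (2 B), so it starts at offset 1 + 2 = 3 and occupies 2 bytes.
Bytes at offsets 3..4: AC B0.
Little-endian stores the least-significant byte at the lowest address.
Reassemble most-significant byte first: B0 AC → 0xB0AC.
Top bit is set, so as a signed 16-bit value this is 0xB0AC − 2^16 = -20308.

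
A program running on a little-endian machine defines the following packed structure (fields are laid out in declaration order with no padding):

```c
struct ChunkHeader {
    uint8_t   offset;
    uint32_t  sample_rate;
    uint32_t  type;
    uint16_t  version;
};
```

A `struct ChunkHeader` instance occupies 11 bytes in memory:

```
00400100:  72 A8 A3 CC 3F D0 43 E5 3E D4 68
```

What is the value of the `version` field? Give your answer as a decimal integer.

`version` follows `offset` (1 B), `sample_rate` (4 B), `type` (4 B), so it starts at offset 1 + 4 + 4 = 9 and occupies 2 bytes.
Bytes at offsets 9..10: D4 68.
In little-endian order the low byte comes first in memory.
Reassemble most-significant byte first: 68 D4 → 0x68D4.
0x68D4 = 26836.

26836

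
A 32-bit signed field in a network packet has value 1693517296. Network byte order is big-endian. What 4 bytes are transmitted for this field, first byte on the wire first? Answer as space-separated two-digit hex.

64 F1 05 F0

1693517296 in hexadecimal, padded to 32 bits, is 0x64F105F0.
Split into bytes (most-significant first): 64 F1 05 F0.
Big-endian: lowest address holds the most-significant byte.
So the memory order matches the most-significant-first order: 64 F1 05 F0.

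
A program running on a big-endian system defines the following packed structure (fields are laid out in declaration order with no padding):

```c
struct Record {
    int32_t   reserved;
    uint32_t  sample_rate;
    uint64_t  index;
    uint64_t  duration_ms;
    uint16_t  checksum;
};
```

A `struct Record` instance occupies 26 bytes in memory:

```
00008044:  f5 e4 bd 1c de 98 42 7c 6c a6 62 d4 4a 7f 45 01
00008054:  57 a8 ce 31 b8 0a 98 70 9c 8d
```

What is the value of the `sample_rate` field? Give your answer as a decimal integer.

3734520444

`sample_rate` follows `reserved` (4 bytes), so it starts at byte offset 4 and occupies 4 bytes.
Bytes at offsets 4..7: DE 98 42 7C.
Big-endian stores the most-significant byte at the lowest address.
The bytes are already most-significant first: 0xDE98427C.
0xDE98427C = 3734520444.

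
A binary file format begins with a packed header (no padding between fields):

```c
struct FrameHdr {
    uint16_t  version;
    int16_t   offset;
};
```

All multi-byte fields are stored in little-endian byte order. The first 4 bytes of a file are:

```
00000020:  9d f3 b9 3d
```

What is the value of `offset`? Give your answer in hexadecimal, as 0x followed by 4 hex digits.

`offset` follows `version` (2 bytes), so it starts at byte offset 2 and occupies 2 bytes.
Bytes at offsets 2..3: B9 3D.
Little-endian: lowest address holds the least-significant byte.
Reassemble most-significant byte first: 3D B9 → 0x3DB9.

0x3DB9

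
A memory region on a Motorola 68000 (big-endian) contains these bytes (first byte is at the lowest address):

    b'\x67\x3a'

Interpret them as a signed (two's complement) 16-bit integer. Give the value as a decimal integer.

Big-endian stores the most-significant byte at the lowest address.
The bytes are already most-significant first: 0x673A.
0x673A = 26426.

26426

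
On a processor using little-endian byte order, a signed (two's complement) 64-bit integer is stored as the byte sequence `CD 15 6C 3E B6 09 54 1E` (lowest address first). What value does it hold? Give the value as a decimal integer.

Little-endian stores the least-significant byte at the lowest address.
Reassemble most-significant byte first: 1E 54 09 B6 3E 6C 15 CD → 0x1E5409B63E6C15CD.
0x1E5409B63E6C15CD = 2185382397517501901.

2185382397517501901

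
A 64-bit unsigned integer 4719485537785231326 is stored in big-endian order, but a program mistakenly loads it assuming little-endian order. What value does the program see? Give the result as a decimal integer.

4719485537785231326 in 64-bit hexadecimal is 0x417EFB177A4837DE.
Stored big-endian, the bytes at ascending addresses are 41 7E FB 17 7A 48 37 DE.
Read back as little-endian, the first byte is least significant, giving 0xDE37487A17FB7E41.
0xDE37487A17FB7E41 = 16012346689364655681.

16012346689364655681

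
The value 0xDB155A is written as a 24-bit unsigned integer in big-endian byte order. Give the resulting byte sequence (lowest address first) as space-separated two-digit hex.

Split into bytes (most-significant first): DB 15 5A.
In big-endian order the high byte comes first in memory.
So the memory order matches the most-significant-first order: DB 15 5A.

DB 15 5A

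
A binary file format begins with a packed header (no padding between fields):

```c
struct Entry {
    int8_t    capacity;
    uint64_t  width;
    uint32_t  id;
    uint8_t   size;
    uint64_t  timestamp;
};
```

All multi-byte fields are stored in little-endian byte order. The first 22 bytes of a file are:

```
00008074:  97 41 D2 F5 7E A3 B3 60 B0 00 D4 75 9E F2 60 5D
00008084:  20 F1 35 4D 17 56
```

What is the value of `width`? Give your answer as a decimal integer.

`width` follows `capacity` (1 byte), so it starts at byte offset 1 and occupies 8 bytes.
Bytes at offsets 1..8: 41 D2 F5 7E A3 B3 60 B0.
In little-endian order the low byte comes first in memory.
Reassemble most-significant byte first: B0 60 B3 A3 7E F5 D2 41 → 0xB060B3A37EF5D241.
0xB060B3A37EF5D241 = 12709355663230620225.

12709355663230620225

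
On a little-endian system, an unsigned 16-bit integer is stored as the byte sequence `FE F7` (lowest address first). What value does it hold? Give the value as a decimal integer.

Little-endian stores the least-significant byte at the lowest address.
Reassemble most-significant byte first: F7 FE → 0xF7FE.
0xF7FE = 63486.

63486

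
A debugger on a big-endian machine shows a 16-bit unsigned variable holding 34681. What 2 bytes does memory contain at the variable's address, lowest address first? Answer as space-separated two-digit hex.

87 79

34681 in hexadecimal, padded to 16 bits, is 0x8779.
Split into bytes (most-significant first): 87 79.
Big-endian stores the most-significant byte at the lowest address.
So the memory order matches the most-significant-first order: 87 79.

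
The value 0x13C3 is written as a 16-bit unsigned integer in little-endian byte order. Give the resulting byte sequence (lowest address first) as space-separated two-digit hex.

Split into bytes (most-significant first): 13 C3.
In little-endian order the low byte comes first in memory.
So at ascending addresses the bytes are C3 13.

C3 13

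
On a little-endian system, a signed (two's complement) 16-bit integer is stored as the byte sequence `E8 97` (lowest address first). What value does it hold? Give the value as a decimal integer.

Little-endian: lowest address holds the least-significant byte.
Reassemble most-significant byte first: 97 E8 → 0x97E8.
Top bit is set, so as a signed 16-bit value this is 0x97E8 − 2^16 = -26648.

-26648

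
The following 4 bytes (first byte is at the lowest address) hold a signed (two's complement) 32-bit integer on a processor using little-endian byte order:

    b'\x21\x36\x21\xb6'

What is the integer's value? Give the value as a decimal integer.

-1239337439

Little-endian: lowest address holds the least-significant byte.
Reassemble most-significant byte first: B6 21 36 21 → 0xB6213621.
Top bit is set, so as a signed 32-bit value this is 0xB6213621 − 2^32 = -1239337439.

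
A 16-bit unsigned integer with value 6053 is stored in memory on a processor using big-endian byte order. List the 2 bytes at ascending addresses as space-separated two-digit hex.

17 A5

6053 in hexadecimal, padded to 16 bits, is 0x17A5.
Split into bytes (most-significant first): 17 A5.
Big-endian stores the most-significant byte at the lowest address.
So the memory order matches the most-significant-first order: 17 A5.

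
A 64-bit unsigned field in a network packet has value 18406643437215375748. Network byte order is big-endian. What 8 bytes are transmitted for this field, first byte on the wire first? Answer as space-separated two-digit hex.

FF 71 88 AE FE 7F 61 84

18406643437215375748 in hexadecimal, padded to 64 bits, is 0xFF7188AEFE7F6184.
Split into bytes (most-significant first): FF 71 88 AE FE 7F 61 84.
Big-endian stores the most-significant byte at the lowest address.
So the memory order matches the most-significant-first order: FF 71 88 AE FE 7F 61 84.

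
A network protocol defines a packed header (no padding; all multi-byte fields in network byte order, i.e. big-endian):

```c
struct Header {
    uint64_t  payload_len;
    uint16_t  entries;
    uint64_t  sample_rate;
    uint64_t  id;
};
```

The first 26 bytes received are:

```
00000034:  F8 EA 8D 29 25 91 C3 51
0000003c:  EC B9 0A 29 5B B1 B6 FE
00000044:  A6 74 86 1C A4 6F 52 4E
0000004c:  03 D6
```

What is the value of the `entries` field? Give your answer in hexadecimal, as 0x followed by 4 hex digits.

0xECB9

`entries` follows `payload_len` (8 bytes), so it starts at byte offset 8 and occupies 2 bytes.
Bytes at offsets 8..9: EC B9.
Big-endian stores the most-significant byte at the lowest address.
The bytes are already most-significant first: 0xECB9.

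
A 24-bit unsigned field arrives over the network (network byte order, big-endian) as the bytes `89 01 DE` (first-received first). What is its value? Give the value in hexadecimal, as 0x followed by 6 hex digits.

Big-endian stores the most-significant byte at the lowest address.
The bytes are already most-significant first: 0x8901DE.

0x8901DE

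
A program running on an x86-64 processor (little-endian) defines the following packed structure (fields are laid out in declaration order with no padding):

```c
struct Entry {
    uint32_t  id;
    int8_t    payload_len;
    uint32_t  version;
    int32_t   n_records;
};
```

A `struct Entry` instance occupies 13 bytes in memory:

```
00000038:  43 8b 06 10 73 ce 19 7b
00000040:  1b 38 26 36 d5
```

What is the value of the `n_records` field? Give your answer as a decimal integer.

`n_records` follows `id` (4 B), `payload_len` (1 B), `version` (4 B), so it starts at offset 4 + 1 + 4 = 9 and occupies 4 bytes.
Bytes at offsets 9..12: 38 26 36 D5.
In little-endian order the low byte comes first in memory.
Reassemble most-significant byte first: D5 36 26 38 → 0xD5362638.
Top bit is set, so as a signed 32-bit value this is 0xD5362638 − 2^32 = -717871560.

-717871560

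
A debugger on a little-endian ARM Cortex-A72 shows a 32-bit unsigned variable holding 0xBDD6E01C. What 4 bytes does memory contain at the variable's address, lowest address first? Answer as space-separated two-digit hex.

Split into bytes (most-significant first): BD D6 E0 1C.
Little-endian stores the least-significant byte at the lowest address.
So at ascending addresses the bytes are 1C E0 D6 BD.

1C E0 D6 BD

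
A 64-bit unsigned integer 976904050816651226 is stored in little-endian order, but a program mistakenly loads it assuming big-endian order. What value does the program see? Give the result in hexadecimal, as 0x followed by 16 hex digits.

0xDA0F91F00EA98E0D

976904050816651226 in 64-bit hexadecimal is 0x0D8EA90EF0910FDA.
Stored little-endian, the bytes at ascending addresses are DA 0F 91 F0 0E A9 8E 0D.
Read back as big-endian, the last byte is least significant, giving 0xDA0F91F00EA98E0D.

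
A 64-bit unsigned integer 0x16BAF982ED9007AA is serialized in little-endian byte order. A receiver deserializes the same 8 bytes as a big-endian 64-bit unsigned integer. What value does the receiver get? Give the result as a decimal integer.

12251920661063776790

Stored little-endian, the bytes at ascending addresses are AA 07 90 ED 82 F9 BA 16.
Read back as big-endian, the last byte is least significant, giving 0xAA0790ED82F9BA16.
0xAA0790ED82F9BA16 = 12251920661063776790.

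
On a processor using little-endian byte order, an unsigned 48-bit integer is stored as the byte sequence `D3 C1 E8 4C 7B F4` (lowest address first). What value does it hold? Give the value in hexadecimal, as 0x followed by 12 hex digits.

In little-endian order the low byte comes first in memory.
Reassemble most-significant byte first: F4 7B 4C E8 C1 D3 → 0xF47B4CE8C1D3.

0xF47B4CE8C1D3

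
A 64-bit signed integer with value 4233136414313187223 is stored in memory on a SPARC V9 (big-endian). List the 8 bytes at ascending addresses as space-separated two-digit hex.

4233136414313187223 in hexadecimal, padded to 64 bits, is 0x3ABF1F2404E88797.
Split into bytes (most-significant first): 3A BF 1F 24 04 E8 87 97.
Big-endian stores the most-significant byte at the lowest address.
So the memory order matches the most-significant-first order: 3A BF 1F 24 04 E8 87 97.

3A BF 1F 24 04 E8 87 97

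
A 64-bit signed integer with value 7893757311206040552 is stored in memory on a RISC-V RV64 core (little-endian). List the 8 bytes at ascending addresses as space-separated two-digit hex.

E8 23 94 9D 73 42 8C 6D

7893757311206040552 in hexadecimal, padded to 64 bits, is 0x6D8C42739D9423E8.
Split into bytes (most-significant first): 6D 8C 42 73 9D 94 23 E8.
In little-endian order the low byte comes first in memory.
So at ascending addresses the bytes are E8 23 94 9D 73 42 8C 6D.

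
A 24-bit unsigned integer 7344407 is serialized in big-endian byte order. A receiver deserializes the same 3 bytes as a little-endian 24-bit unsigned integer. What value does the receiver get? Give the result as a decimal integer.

7344407 in 24-bit hexadecimal is 0x701117.
Stored big-endian, the bytes at ascending addresses are 70 11 17.
Read back as little-endian, the first byte is least significant, giving 0x171170.
0x171170 = 1511792.

1511792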